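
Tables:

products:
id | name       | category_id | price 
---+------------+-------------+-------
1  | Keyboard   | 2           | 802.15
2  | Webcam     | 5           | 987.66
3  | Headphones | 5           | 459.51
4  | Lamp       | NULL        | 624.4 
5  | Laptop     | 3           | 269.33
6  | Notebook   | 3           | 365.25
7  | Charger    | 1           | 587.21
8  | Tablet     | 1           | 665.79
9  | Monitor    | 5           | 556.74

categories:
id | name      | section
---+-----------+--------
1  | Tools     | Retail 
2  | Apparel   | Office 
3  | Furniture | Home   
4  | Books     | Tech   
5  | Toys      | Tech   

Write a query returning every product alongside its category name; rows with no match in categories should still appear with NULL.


LEFT JOIN keeps every row from products (the left table); where category_id has no match in categories, the category columns become NULL. Walk through each product:
  - product 1 (Keyboard): category_id=2 -> matches Apparel
  - product 2 (Webcam): category_id=5 -> matches Toys
  - product 3 (Headphones): category_id=5 -> matches Toys
  - product 4 (Lamp): category_id=NULL, no match -> kept with NULL
  - product 5 (Laptop): category_id=3 -> matches Furniture
  - product 6 (Notebook): category_id=3 -> matches Furniture
  - product 7 (Charger): category_id=1 -> matches Tools
  - product 8 (Tablet): category_id=1 -> matches Tools
  - product 9 (Monitor): category_id=5 -> matches Toys
All 9 rows appear; 1 has NULL category.

SQL:
SELECT a.name, b.name AS category
FROM products a
LEFT JOIN categories b ON a.category_id = b.id

Result:
name       | category 
-----------+----------
Keyboard   | Apparel  
Webcam     | Toys     
Headphones | Toys     
Lamp       | NULL     
Laptop     | Furniture
Notebook   | Furniture
Charger    | Tools    
Tablet     | Tools    
Monitor    | Toys     


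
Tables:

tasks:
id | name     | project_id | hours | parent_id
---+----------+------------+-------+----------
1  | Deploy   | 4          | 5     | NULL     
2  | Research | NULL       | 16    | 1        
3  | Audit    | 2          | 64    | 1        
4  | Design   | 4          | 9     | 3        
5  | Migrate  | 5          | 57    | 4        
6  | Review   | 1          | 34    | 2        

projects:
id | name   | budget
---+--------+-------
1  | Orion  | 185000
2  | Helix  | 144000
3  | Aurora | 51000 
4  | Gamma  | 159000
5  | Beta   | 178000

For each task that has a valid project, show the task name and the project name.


INNER JOIN keeps only tasks rows whose project_id matches an id in projects. Walk through each task:
  - task 1 (Deploy): project_id=4 -> matches Gamma
  - task 2 (Research): project_id=NULL, no match -> dropped
  - task 3 (Audit): project_id=2 -> matches Helix
  - task 4 (Design): project_id=4 -> matches Gamma
  - task 5 (Migrate): project_id=5 -> matches Beta
  - task 6 (Review): project_id=1 -> matches Orion
So 1 of 6 rows is dropped.

SQL:
SELECT a.name, b.name AS project
FROM tasks a
INNER JOIN projects b ON a.project_id = b.id

Result:
name    | project
--------+--------
Deploy  | Gamma  
Audit   | Helix  
Design  | Gamma  
Migrate | Beta   
Review  | Orion  


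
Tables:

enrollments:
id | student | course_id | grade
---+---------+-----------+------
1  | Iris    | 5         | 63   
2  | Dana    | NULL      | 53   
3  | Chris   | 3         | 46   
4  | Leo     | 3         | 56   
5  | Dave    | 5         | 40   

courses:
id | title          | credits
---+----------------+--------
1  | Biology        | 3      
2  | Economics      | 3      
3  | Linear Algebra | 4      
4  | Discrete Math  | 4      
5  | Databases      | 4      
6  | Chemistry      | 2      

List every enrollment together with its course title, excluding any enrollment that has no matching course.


INNER JOIN keeps only enrollments rows whose course_id matches an id in courses. Walk through each enrollment:
  - enrollment 1 (Iris): course_id=5 -> matches Databases
  - enrollment 2 (Dana): course_id=NULL, no match -> dropped
  - enrollment 3 (Chris): course_id=3 -> matches Linear Algebra
  - enrollment 4 (Leo): course_id=3 -> matches Linear Algebra
  - enrollment 5 (Dave): course_id=5 -> matches Databases
So 1 of 5 rows is dropped.

SQL:
SELECT a.student, b.title AS course
FROM enrollments a
INNER JOIN courses b ON a.course_id = b.id

Result:
student | course        
--------+---------------
Iris    | Databases     
Chris   | Linear Algebra
Leo     | Linear Algebra
Dave    | Databases     


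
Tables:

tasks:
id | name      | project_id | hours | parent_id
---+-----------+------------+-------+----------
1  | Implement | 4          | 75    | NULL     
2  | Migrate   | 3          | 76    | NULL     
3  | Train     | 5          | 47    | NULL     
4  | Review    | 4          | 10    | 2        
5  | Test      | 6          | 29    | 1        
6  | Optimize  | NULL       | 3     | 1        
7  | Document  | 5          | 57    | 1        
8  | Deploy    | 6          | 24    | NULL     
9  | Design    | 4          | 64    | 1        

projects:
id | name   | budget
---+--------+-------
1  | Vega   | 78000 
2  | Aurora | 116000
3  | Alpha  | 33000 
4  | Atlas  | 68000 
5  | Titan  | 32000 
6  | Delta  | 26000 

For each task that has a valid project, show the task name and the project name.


INNER JOIN keeps only tasks rows whose project_id matches an id in projects. Walk through each task:
  - task 1 (Implement): project_id=4 -> matches Atlas
  - task 2 (Migrate): project_id=3 -> matches Alpha
  - task 3 (Train): project_id=5 -> matches Titan
  - task 4 (Review): project_id=4 -> matches Atlas
  - task 5 (Test): project_id=6 -> matches Delta
  - task 6 (Optimize): project_id=NULL, no match -> dropped
  - task 7 (Document): project_id=5 -> matches Titan
  - task 8 (Deploy): project_id=6 -> matches Delta
  - task 9 (Design): project_id=4 -> matches Atlas
So 1 of 9 rows is dropped.

SQL:
SELECT a.name, b.name AS project
FROM tasks a
INNER JOIN projects b ON a.project_id = b.id

Result:
name      | project
----------+--------
Implement | Atlas  
Migrate   | Alpha  
Train     | Titan  
Review    | Atlas  
Test      | Delta  
Document  | Titan  
Deploy    | Delta  
Design    | Atlas  


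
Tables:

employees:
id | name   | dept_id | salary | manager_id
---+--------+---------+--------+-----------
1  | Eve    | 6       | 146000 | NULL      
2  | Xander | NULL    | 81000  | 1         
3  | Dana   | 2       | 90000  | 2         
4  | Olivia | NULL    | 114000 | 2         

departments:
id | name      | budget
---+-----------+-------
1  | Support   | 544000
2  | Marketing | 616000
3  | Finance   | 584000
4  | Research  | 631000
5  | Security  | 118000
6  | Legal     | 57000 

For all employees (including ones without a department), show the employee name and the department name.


LEFT JOIN keeps every row from employees (the left table); where dept_id has no match in departments, the department columns become NULL. Walk through each employee:
  - employee 1 (Eve): dept_id=6 -> matches Legal
  - employee 2 (Xander): dept_id=NULL, no match -> kept with NULL
  - employee 3 (Dana): dept_id=2 -> matches Marketing
  - employee 4 (Olivia): dept_id=NULL, no match -> kept with NULL
All 4 rows appear; 2 have NULL department.

SQL:
SELECT a.name, b.name AS department
FROM employees a
LEFT JOIN departments b ON a.dept_id = b.id

Result:
name   | department
-------+-----------
Eve    | Legal     
Xander | NULL      
Dana   | Marketing 
Olivia | NULL      


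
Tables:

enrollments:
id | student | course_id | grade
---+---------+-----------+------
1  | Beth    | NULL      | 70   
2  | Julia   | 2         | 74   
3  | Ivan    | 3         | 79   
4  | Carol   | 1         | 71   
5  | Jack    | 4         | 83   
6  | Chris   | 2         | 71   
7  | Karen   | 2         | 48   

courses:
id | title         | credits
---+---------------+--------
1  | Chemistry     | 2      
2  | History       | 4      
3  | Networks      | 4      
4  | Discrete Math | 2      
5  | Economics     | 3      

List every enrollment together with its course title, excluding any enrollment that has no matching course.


INNER JOIN keeps only enrollments rows whose course_id matches an id in courses. Walk through each enrollment:
  - enrollment 1 (Beth): course_id=NULL, no match -> dropped
  - enrollment 2 (Julia): course_id=2 -> matches History
  - enrollment 3 (Ivan): course_id=3 -> matches Networks
  - enrollment 4 (Carol): course_id=1 -> matches Chemistry
  - enrollment 5 (Jack): course_id=4 -> matches Discrete Math
  - enrollment 6 (Chris): course_id=2 -> matches History
  - enrollment 7 (Karen): course_id=2 -> matches History
So 1 of 7 rows is dropped.

SQL:
SELECT a.student, b.title AS course
FROM enrollments a
INNER JOIN courses b ON a.course_id = b.id

Result:
student | course       
--------+--------------
Julia   | History      
Ivan    | Networks     
Carol   | Chemistry    
Jack    | Discrete Math
Chris   | History      
Karen   | History      


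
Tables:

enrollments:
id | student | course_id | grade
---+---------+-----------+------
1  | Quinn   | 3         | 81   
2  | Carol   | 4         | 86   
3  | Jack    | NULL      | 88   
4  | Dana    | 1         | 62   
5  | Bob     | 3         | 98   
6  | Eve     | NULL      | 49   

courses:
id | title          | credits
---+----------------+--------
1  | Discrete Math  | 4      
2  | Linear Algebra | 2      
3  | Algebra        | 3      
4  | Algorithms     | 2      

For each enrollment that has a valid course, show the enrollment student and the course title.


INNER JOIN keeps only enrollments rows whose course_id matches an id in courses. Walk through each enrollment:
  - enrollment 1 (Quinn): course_id=3 -> matches Algebra
  - enrollment 2 (Carol): course_id=4 -> matches Algorithms
  - enrollment 3 (Jack): course_id=NULL, no match -> dropped
  - enrollment 4 (Dana): course_id=1 -> matches Discrete Math
  - enrollment 5 (Bob): course_id=3 -> matches Algebra
  - enrollment 6 (Eve): course_id=NULL, no match -> dropped
So 2 of 6 rows are dropped.

SQL:
SELECT a.student, b.title AS course
FROM enrollments a
INNER JOIN courses b ON a.course_id = b.id

Result:
student | course       
--------+--------------
Quinn   | Algebra      
Carol   | Algorithms   
Dana    | Discrete Math
Bob     | Algebra      


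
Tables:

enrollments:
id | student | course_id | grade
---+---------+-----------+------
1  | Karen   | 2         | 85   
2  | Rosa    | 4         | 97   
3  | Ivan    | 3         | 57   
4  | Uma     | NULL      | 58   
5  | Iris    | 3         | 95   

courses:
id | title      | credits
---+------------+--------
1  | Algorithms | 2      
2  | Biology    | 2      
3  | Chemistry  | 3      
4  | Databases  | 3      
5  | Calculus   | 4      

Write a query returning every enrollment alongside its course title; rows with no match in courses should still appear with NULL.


LEFT JOIN keeps every row from enrollments (the left table); where course_id has no match in courses, the course columns become NULL. Walk through each enrollment:
  - enrollment 1 (Karen): course_id=2 -> matches Biology
  - enrollment 2 (Rosa): course_id=4 -> matches Databases
  - enrollment 3 (Ivan): course_id=3 -> matches Chemistry
  - enrollment 4 (Uma): course_id=NULL, no match -> kept with NULL
  - enrollment 5 (Iris): course_id=3 -> matches Chemistry
All 5 rows appear; 1 has NULL course.

SQL:
SELECT a.student, b.title AS course
FROM enrollments a
LEFT JOIN courses b ON a.course_id = b.id

Result:
student | course   
--------+----------
Karen   | Biology  
Rosa    | Databases
Ivan    | Chemistry
Uma     | NULL     
Iris    | Chemistry


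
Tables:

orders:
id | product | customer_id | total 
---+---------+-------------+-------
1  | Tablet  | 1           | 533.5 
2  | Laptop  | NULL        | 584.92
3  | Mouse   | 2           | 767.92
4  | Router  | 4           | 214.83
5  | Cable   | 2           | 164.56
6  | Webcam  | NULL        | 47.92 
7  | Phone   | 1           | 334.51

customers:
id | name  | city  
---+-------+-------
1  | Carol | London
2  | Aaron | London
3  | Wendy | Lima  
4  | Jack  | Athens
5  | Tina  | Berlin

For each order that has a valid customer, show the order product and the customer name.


INNER JOIN keeps only orders rows whose customer_id matches an id in customers. Walk through each order:
  - order 1 (Tablet): customer_id=1 -> matches Carol
  - order 2 (Laptop): customer_id=NULL, no match -> dropped
  - order 3 (Mouse): customer_id=2 -> matches Aaron
  - order 4 (Router): customer_id=4 -> matches Jack
  - order 5 (Cable): customer_id=2 -> matches Aaron
  - order 6 (Webcam): customer_id=NULL, no match -> dropped
  - order 7 (Phone): customer_id=1 -> matches Carol
So 2 of 7 rows are dropped.

SQL:
SELECT a.product, b.name AS customer
FROM orders a
INNER JOIN customers b ON a.customer_id = b.id

Result:
product | customer
--------+---------
Tablet  | Carol   
Mouse   | Aaron   
Router  | Jack    
Cable   | Aaron   
Phone   | Carol   


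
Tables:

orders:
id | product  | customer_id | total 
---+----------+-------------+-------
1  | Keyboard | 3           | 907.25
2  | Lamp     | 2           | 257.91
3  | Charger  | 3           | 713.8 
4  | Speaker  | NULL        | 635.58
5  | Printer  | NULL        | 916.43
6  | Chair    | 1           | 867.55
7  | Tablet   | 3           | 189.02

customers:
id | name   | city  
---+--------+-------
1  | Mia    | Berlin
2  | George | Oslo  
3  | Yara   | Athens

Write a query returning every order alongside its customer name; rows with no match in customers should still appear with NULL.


LEFT JOIN keeps every row from orders (the left table); where customer_id has no match in customers, the customer columns become NULL. Walk through each order:
  - order 1 (Keyboard): customer_id=3 -> matches Yara
  - order 2 (Lamp): customer_id=2 -> matches George
  - order 3 (Charger): customer_id=3 -> matches Yara
  - order 4 (Speaker): customer_id=NULL, no match -> kept with NULL
  - order 5 (Printer): customer_id=NULL, no match -> kept with NULL
  - order 6 (Chair): customer_id=1 -> matches Mia
  - order 7 (Tablet): customer_id=3 -> matches Yara
All 7 rows appear; 2 have NULL customer.

SQL:
SELECT a.product, b.name AS customer
FROM orders a
LEFT JOIN customers b ON a.customer_id = b.id

Result:
product  | customer
---------+---------
Keyboard | Yara    
Lamp     | George  
Charger  | Yara    
Speaker  | NULL    
Printer  | NULL    
Chair    | Mia     
Tablet   | Yara    


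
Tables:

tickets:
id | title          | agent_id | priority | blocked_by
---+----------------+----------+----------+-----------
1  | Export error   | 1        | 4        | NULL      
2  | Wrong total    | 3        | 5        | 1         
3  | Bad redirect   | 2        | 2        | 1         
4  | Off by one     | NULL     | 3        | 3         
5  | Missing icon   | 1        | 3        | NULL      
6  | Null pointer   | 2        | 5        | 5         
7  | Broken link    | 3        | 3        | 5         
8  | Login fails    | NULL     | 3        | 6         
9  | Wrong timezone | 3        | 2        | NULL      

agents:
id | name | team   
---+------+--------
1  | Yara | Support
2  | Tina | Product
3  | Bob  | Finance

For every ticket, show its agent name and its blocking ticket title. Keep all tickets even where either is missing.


Two LEFT JOINs from the same base table tickets: one to agents via agent_id, one to tickets itself via blocked_by. Both are LEFT so every ticket is preserved.
Match against agents:
  - ticket 1 (Export error): agent_id=1 -> matches Yara
  - ticket 2 (Wrong total): agent_id=3 -> matches Bob
  - ticket 3 (Bad redirect): agent_id=2 -> matches Tina
  - ticket 4 (Off by one): agent_id=NULL, no match -> kept with NULL
  - ticket 5 (Missing icon): agent_id=1 -> matches Yara
  - ticket 6 (Null pointer): agent_id=2 -> matches Tina
  - ticket 7 (Broken link): agent_id=3 -> matches Bob
  - ticket 8 (Login fails): agent_id=NULL, no match -> kept with NULL
  - ticket 9 (Wrong timezone): agent_id=3 -> matches Bob
Match against tickets (self):
  - ticket 1 (Export error): blocked_by=NULL -> NULL
  - ticket 2 (Wrong total): blocked_by=1 -> Export error
  - ticket 3 (Bad redirect): blocked_by=1 -> Export error
  - ticket 4 (Off by one): blocked_by=3 -> Bad redirect
  - ticket 5 (Missing icon): blocked_by=NULL -> NULL
  - ticket 6 (Null pointer): blocked_by=5 -> Missing icon
  - ticket 7 (Broken link): blocked_by=5 -> Missing icon
  - ticket 8 (Login fails): blocked_by=6 -> Null pointer
  - ticket 9 (Wrong timezone): blocked_by=NULL -> NULL

SQL:
SELECT a.title, b.name AS agent, c.title AS blocked_by
FROM tickets a
LEFT JOIN agents b ON a.agent_id = b.id
LEFT JOIN tickets c ON a.blocked_by = c.id

Result:
title          | agent | blocked_by  
---------------+-------+-------------
Export error   | Yara  | NULL        
Wrong total    | Bob   | Export error
Bad redirect   | Tina  | Export error
Off by one     | NULL  | Bad redirect
Missing icon   | Yara  | NULL        
Null pointer   | Tina  | Missing icon
Broken link    | Bob   | Missing icon
Login fails    | NULL  | Null pointer
Wrong timezone | Bob   | NULL        


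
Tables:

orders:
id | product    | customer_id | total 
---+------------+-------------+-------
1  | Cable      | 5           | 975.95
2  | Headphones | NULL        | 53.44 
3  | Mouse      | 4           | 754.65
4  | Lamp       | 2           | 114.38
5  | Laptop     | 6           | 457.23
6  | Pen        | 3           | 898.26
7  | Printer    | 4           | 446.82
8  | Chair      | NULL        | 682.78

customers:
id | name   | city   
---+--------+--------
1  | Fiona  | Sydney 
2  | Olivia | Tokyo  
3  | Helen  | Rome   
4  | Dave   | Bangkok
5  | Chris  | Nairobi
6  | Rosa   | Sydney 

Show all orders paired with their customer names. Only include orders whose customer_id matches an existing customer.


INNER JOIN keeps only orders rows whose customer_id matches an id in customers. Walk through each order:
  - order 1 (Cable): customer_id=5 -> matches Chris
  - order 2 (Headphones): customer_id=NULL, no match -> dropped
  - order 3 (Mouse): customer_id=4 -> matches Dave
  - order 4 (Lamp): customer_id=2 -> matches Olivia
  - order 5 (Laptop): customer_id=6 -> matches Rosa
  - order 6 (Pen): customer_id=3 -> matches Helen
  - order 7 (Printer): customer_id=4 -> matches Dave
  - order 8 (Chair): customer_id=NULL, no match -> dropped
So 2 of 8 rows are dropped.

SQL:
SELECT a.product, b.name AS customer
FROM orders a
INNER JOIN customers b ON a.customer_id = b.id

Result:
product | customer
--------+---------
Cable   | Chris   
Mouse   | Dave    
Lamp    | Olivia  
Laptop  | Rosa    
Pen     | Helen   
Printer | Dave    


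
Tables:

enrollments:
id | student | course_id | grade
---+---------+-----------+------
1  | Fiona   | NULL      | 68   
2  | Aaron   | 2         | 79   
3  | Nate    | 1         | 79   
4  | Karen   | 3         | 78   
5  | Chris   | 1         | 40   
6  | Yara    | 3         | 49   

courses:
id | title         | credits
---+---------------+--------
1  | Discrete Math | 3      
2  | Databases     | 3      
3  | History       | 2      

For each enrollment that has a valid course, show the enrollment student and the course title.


INNER JOIN keeps only enrollments rows whose course_id matches an id in courses. Walk through each enrollment:
  - enrollment 1 (Fiona): course_id=NULL, no match -> dropped
  - enrollment 2 (Aaron): course_id=2 -> matches Databases
  - enrollment 3 (Nate): course_id=1 -> matches Discrete Math
  - enrollment 4 (Karen): course_id=3 -> matches History
  - enrollment 5 (Chris): course_id=1 -> matches Discrete Math
  - enrollment 6 (Yara): course_id=3 -> matches History
So 1 of 6 rows is dropped.

SQL:
SELECT a.student, b.title AS course
FROM enrollments a
INNER JOIN courses b ON a.course_id = b.id

Result:
student | course       
--------+--------------
Aaron   | Databases    
Nate    | Discrete Math
Karen   | History      
Chris   | Discrete Math
Yara    | History      


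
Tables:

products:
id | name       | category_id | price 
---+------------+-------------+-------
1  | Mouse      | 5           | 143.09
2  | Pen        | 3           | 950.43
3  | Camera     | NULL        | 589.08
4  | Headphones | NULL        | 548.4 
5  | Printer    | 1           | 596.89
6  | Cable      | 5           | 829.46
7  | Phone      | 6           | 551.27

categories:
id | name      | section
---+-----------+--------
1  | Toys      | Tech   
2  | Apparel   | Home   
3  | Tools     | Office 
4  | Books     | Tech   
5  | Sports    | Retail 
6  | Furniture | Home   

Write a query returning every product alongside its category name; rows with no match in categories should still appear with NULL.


LEFT JOIN keeps every row from products (the left table); where category_id has no match in categories, the category columns become NULL. Walk through each product:
  - product 1 (Mouse): category_id=5 -> matches Sports
  - product 2 (Pen): category_id=3 -> matches Tools
  - product 3 (Camera): category_id=NULL, no match -> kept with NULL
  - product 4 (Headphones): category_id=NULL, no match -> kept with NULL
  - product 5 (Printer): category_id=1 -> matches Toys
  - product 6 (Cable): category_id=5 -> matches Sports
  - product 7 (Phone): category_id=6 -> matches Furniture
All 7 rows appear; 2 have NULL category.

SQL:
SELECT a.name, b.name AS category
FROM products a
LEFT JOIN categories b ON a.category_id = b.id

Result:
name       | category 
-----------+----------
Mouse      | Sports   
Pen        | Tools    
Camera     | NULL     
Headphones | NULL     
Printer    | Toys     
Cable      | Sports   
Phone      | Furniture


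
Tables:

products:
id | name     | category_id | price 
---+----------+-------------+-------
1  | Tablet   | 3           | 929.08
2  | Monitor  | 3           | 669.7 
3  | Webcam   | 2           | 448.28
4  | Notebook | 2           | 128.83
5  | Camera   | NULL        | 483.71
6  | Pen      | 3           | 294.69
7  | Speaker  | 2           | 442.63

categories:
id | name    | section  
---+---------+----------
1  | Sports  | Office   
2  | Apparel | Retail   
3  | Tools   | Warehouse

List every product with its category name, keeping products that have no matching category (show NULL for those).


LEFT JOIN keeps every row from products (the left table); where category_id has no match in categories, the category columns become NULL. Walk through each product:
  - product 1 (Tablet): category_id=3 -> matches Tools
  - product 2 (Monitor): category_id=3 -> matches Tools
  - product 3 (Webcam): category_id=2 -> matches Apparel
  - product 4 (Notebook): category_id=2 -> matches Apparel
  - product 5 (Camera): category_id=NULL, no match -> kept with NULL
  - product 6 (Pen): category_id=3 -> matches Tools
  - product 7 (Speaker): category_id=2 -> matches Apparel
All 7 rows appear; 1 has NULL category.

SQL:
SELECT a.name, b.name AS category
FROM products a
LEFT JOIN categories b ON a.category_id = b.id

Result:
name     | category
---------+---------
Tablet   | Tools   
Monitor  | Tools   
Webcam   | Apparel 
Notebook | Apparel 
Camera   | NULL    
Pen      | Tools   
Speaker  | Apparel 


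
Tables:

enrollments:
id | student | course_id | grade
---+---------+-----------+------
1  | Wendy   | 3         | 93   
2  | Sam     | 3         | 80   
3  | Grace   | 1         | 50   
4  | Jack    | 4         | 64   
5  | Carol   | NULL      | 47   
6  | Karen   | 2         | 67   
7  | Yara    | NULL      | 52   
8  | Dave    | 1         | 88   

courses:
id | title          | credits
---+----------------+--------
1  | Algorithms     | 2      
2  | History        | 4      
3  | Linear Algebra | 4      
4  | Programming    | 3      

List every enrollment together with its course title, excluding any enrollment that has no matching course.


INNER JOIN keeps only enrollments rows whose course_id matches an id in courses. Walk through each enrollment:
  - enrollment 1 (Wendy): course_id=3 -> matches Linear Algebra
  - enrollment 2 (Sam): course_id=3 -> matches Linear Algebra
  - enrollment 3 (Grace): course_id=1 -> matches Algorithms
  - enrollment 4 (Jack): course_id=4 -> matches Programming
  - enrollment 5 (Carol): course_id=NULL, no match -> dropped
  - enrollment 6 (Karen): course_id=2 -> matches History
  - enrollment 7 (Yara): course_id=NULL, no match -> dropped
  - enrollment 8 (Dave): course_id=1 -> matches Algorithms
So 2 of 8 rows are dropped.

SQL:
SELECT a.student, b.title AS course
FROM enrollments a
INNER JOIN courses b ON a.course_id = b.id

Result:
student | course        
--------+---------------
Wendy   | Linear Algebra
Sam     | Linear Algebra
Grace   | Algorithms    
Jack    | Programming   
Karen   | History       
Dave    | Algorithms    


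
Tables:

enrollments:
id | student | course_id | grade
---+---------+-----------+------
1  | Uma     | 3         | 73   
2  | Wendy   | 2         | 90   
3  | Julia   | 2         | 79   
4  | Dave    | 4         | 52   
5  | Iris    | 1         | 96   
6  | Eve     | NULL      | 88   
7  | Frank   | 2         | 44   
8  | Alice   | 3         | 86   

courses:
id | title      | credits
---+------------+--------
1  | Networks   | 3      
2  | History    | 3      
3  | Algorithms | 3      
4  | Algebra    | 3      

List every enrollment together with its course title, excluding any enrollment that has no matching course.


INNER JOIN keeps only enrollments rows whose course_id matches an id in courses. Walk through each enrollment:
  - enrollment 1 (Uma): course_id=3 -> matches Algorithms
  - enrollment 2 (Wendy): course_id=2 -> matches History
  - enrollment 3 (Julia): course_id=2 -> matches History
  - enrollment 4 (Dave): course_id=4 -> matches Algebra
  - enrollment 5 (Iris): course_id=1 -> matches Networks
  - enrollment 6 (Eve): course_id=NULL, no match -> dropped
  - enrollment 7 (Frank): course_id=2 -> matches History
  - enrollment 8 (Alice): course_id=3 -> matches Algorithms
So 1 of 8 rows is dropped.

SQL:
SELECT a.student, b.title AS course
FROM enrollments a
INNER JOIN courses b ON a.course_id = b.id

Result:
student | course    
--------+-----------
Uma     | Algorithms
Wendy   | History   
Julia   | History   
Dave    | Algebra   
Iris    | Networks  
Frank   | History   
Alice   | Algorithms


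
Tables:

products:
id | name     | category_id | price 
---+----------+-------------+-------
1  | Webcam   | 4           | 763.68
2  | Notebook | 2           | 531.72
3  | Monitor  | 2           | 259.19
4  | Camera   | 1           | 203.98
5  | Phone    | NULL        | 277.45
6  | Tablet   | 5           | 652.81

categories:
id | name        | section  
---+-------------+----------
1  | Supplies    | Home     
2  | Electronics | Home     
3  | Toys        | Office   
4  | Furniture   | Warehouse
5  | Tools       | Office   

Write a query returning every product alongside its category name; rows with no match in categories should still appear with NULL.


LEFT JOIN keeps every row from products (the left table); where category_id has no match in categories, the category columns become NULL. Walk through each product:
  - product 1 (Webcam): category_id=4 -> matches Furniture
  - product 2 (Notebook): category_id=2 -> matches Electronics
  - product 3 (Monitor): category_id=2 -> matches Electronics
  - product 4 (Camera): category_id=1 -> matches Supplies
  - product 5 (Phone): category_id=NULL, no match -> kept with NULL
  - product 6 (Tablet): category_id=5 -> matches Tools
All 6 rows appear; 1 has NULL category.

SQL:
SELECT a.name, b.name AS category
FROM products a
LEFT JOIN categories b ON a.category_id = b.id

Result:
name     | category   
---------+------------
Webcam   | Furniture  
Notebook | Electronics
Monitor  | Electronics
Camera   | Supplies   
Phone    | NULL       
Tablet   | Tools      


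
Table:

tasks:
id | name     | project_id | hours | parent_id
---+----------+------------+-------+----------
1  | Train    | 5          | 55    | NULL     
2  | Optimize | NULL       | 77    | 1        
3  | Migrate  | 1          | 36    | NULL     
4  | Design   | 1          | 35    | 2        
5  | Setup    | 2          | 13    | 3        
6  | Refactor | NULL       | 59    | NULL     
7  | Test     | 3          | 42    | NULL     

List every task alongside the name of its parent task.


This is a self-join: tasks is joined to a second copy of itself, matching each row's parent_id to another row's id. Use LEFT JOIN so rows with parent_id=NULL are kept.
  - task 1 (Train): parent_id=NULL -> NULL
  - task 2 (Optimize): parent_id=1 -> Train
  - task 3 (Migrate): parent_id=NULL -> NULL
  - task 4 (Design): parent_id=2 -> Optimize
  - task 5 (Setup): parent_id=3 -> Migrate
  - task 6 (Refactor): parent_id=NULL -> NULL
  - task 7 (Test): parent_id=NULL -> NULL

SQL:
SELECT a.name AS item, b.name AS parent
FROM tasks a
LEFT JOIN tasks b ON a.parent_id = b.id

Result:
item     | parent  
---------+---------
Train    | NULL    
Optimize | Train   
Migrate  | NULL    
Design   | Optimize
Setup    | Migrate 
Refactor | NULL    
Test     | NULL    


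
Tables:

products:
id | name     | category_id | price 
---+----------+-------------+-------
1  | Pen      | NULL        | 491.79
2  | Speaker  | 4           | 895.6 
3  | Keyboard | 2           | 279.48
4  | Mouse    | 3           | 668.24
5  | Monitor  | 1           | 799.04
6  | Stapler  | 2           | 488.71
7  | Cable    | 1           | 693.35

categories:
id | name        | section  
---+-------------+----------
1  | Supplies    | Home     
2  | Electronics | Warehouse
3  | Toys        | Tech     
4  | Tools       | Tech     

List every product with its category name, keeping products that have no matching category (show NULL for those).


LEFT JOIN keeps every row from products (the left table); where category_id has no match in categories, the category columns become NULL. Walk through each product:
  - product 1 (Pen): category_id=NULL, no match -> kept with NULL
  - product 2 (Speaker): category_id=4 -> matches Tools
  - product 3 (Keyboard): category_id=2 -> matches Electronics
  - product 4 (Mouse): category_id=3 -> matches Toys
  - product 5 (Monitor): category_id=1 -> matches Supplies
  - product 6 (Stapler): category_id=2 -> matches Electronics
  - product 7 (Cable): category_id=1 -> matches Supplies
All 7 rows appear; 1 has NULL category.

SQL:
SELECT a.name, b.name AS category
FROM products a
LEFT JOIN categories b ON a.category_id = b.id

Result:
name     | category   
---------+------------
Pen      | NULL       
Speaker  | Tools      
Keyboard | Electronics
Mouse    | Toys       
Monitor  | Supplies   
Stapler  | Electronics
Cable    | Supplies   


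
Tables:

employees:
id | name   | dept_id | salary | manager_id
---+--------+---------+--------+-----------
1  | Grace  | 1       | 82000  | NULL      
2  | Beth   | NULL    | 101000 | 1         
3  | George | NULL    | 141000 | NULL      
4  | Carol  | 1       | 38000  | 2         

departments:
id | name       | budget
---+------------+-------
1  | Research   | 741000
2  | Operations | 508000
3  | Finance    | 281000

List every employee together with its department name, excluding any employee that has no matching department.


INNER JOIN keeps only employees rows whose dept_id matches an id in departments. Walk through each employee:
  - employee 1 (Grace): dept_id=1 -> matches Research
  - employee 2 (Beth): dept_id=NULL, no match -> dropped
  - employee 3 (George): dept_id=NULL, no match -> dropped
  - employee 4 (Carol): dept_id=1 -> matches Research
So 2 of 4 rows are dropped.

SQL:
SELECT a.name, b.name AS department
FROM employees a
INNER JOIN departments b ON a.dept_id = b.id

Result:
name  | department
------+-----------
Grace | Research  
Carol | Research  


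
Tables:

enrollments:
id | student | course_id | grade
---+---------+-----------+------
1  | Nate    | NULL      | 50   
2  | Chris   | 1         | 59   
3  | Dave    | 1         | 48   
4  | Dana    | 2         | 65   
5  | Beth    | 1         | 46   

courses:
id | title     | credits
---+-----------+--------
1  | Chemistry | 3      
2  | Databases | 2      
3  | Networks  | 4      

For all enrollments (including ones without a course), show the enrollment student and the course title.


LEFT JOIN keeps every row from enrollments (the left table); where course_id has no match in courses, the course columns become NULL. Walk through each enrollment:
  - enrollment 1 (Nate): course_id=NULL, no match -> kept with NULL
  - enrollment 2 (Chris): course_id=1 -> matches Chemistry
  - enrollment 3 (Dave): course_id=1 -> matches Chemistry
  - enrollment 4 (Dana): course_id=2 -> matches Databases
  - enrollment 5 (Beth): course_id=1 -> matches Chemistry
All 5 rows appear; 1 has NULL course.

SQL:
SELECT a.student, b.title AS course
FROM enrollments a
LEFT JOIN courses b ON a.course_id = b.id

Result:
student | course   
--------+----------
Nate    | NULL     
Chris   | Chemistry
Dave    | Chemistry
Dana    | Databases
Beth    | Chemistry


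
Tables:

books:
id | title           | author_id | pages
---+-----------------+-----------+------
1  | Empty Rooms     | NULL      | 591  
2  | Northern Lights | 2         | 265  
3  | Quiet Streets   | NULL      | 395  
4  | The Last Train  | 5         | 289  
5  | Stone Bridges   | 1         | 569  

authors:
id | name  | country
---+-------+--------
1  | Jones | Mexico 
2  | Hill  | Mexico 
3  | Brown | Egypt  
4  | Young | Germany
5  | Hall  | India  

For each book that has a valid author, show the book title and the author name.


INNER JOIN keeps only books rows whose author_id matches an id in authors. Walk through each book:
  - book 1 (Empty Rooms): author_id=NULL, no match -> dropped
  - book 2 (Northern Lights): author_id=2 -> matches Hill
  - book 3 (Quiet Streets): author_id=NULL, no match -> dropped
  - book 4 (The Last Train): author_id=5 -> matches Hall
  - book 5 (Stone Bridges): author_id=1 -> matches Jones
So 2 of 5 rows are dropped.

SQL:
SELECT a.title, b.name AS author
FROM books a
INNER JOIN authors b ON a.author_id = b.id

Result:
title           | author
----------------+-------
Northern Lights | Hill  
The Last Train  | Hall  
Stone Bridges   | Jones 


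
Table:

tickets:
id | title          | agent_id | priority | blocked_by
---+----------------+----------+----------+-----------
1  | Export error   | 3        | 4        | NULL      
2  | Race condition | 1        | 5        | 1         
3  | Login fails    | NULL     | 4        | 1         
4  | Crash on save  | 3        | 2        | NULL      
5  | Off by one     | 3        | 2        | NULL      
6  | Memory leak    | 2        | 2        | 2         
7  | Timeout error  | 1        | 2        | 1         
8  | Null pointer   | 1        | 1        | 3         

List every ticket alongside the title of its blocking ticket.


This is a self-join: tickets is joined to a second copy of itself, matching each row's blocked_by to another row's id. Use LEFT JOIN so rows with blocked_by=NULL are kept.
  - ticket 1 (Export error): blocked_by=NULL -> NULL
  - ticket 2 (Race condition): blocked_by=1 -> Export error
  - ticket 3 (Login fails): blocked_by=1 -> Export error
  - ticket 4 (Crash on save): blocked_by=NULL -> NULL
  - ticket 5 (Off by one): blocked_by=NULL -> NULL
  - ticket 6 (Memory leak): blocked_by=2 -> Race condition
  - ticket 7 (Timeout error): blocked_by=1 -> Export error
  - ticket 8 (Null pointer): blocked_by=3 -> Login fails

SQL:
SELECT a.title AS item, b.title AS blocked_by
FROM tickets a
LEFT JOIN tickets b ON a.blocked_by = b.id

Result:
item           | blocked_by    
---------------+---------------
Export error   | NULL          
Race condition | Export error  
Login fails    | Export error  
Crash on save  | NULL          
Off by one     | NULL          
Memory leak    | Race condition
Timeout error  | Export error  
Null pointer   | Login fails   


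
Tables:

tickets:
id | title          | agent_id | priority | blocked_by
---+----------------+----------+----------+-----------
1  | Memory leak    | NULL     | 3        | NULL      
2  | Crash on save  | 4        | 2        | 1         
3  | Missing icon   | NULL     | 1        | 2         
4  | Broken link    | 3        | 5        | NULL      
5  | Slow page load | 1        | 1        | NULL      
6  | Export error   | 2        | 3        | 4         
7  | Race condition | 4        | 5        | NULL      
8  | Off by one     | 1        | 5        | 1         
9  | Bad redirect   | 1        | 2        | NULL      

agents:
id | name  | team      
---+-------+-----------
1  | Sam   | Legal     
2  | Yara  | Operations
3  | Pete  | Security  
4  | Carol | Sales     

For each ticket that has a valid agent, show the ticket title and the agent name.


INNER JOIN keeps only tickets rows whose agent_id matches an id in agents. Walk through each ticket:
  - ticket 1 (Memory leak): agent_id=NULL, no match -> dropped
  - ticket 2 (Crash on save): agent_id=4 -> matches Carol
  - ticket 3 (Missing icon): agent_id=NULL, no match -> dropped
  - ticket 4 (Broken link): agent_id=3 -> matches Pete
  - ticket 5 (Slow page load): agent_id=1 -> matches Sam
  - ticket 6 (Export error): agent_id=2 -> matches Yara
  - ticket 7 (Race condition): agent_id=4 -> matches Carol
  - ticket 8 (Off by one): agent_id=1 -> matches Sam
  - ticket 9 (Bad redirect): agent_id=1 -> matches Sam
So 2 of 9 rows are dropped.

SQL:
SELECT a.title, b.name AS agent
FROM tickets a
INNER JOIN agents b ON a.agent_id = b.id

Result:
title          | agent
---------------+------
Crash on save  | Carol
Broken link    | Pete 
Slow page load | Sam  
Export error   | Yara 
Race condition | Carol
Off by one     | Sam  
Bad redirect   | Sam  


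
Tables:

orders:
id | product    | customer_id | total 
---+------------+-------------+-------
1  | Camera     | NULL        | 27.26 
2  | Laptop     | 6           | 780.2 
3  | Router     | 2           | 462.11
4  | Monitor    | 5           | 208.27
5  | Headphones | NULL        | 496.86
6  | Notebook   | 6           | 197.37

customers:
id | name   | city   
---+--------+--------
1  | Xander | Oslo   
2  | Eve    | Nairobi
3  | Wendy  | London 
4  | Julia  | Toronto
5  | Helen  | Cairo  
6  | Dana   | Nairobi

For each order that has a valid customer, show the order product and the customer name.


INNER JOIN keeps only orders rows whose customer_id matches an id in customers. Walk through each order:
  - order 1 (Camera): customer_id=NULL, no match -> dropped
  - order 2 (Laptop): customer_id=6 -> matches Dana
  - order 3 (Router): customer_id=2 -> matches Eve
  - order 4 (Monitor): customer_id=5 -> matches Helen
  - order 5 (Headphones): customer_id=NULL, no match -> dropped
  - order 6 (Notebook): customer_id=6 -> matches Dana
So 2 of 6 rows are dropped.

SQL:
SELECT a.product, b.name AS customer
FROM orders a
INNER JOIN customers b ON a.customer_id = b.id

Result:
product  | customer
---------+---------
Laptop   | Dana    
Router   | Eve     
Monitor  | Helen   
Notebook | Dana    


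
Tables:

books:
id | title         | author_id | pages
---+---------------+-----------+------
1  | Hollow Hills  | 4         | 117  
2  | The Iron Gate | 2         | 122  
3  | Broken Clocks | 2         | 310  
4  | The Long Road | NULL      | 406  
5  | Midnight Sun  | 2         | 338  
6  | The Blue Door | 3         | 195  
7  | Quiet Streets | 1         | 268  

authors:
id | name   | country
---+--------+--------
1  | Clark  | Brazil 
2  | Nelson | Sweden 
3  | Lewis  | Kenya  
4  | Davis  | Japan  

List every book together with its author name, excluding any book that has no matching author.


INNER JOIN keeps only books rows whose author_id matches an id in authors. Walk through each book:
  - book 1 (Hollow Hills): author_id=4 -> matches Davis
  - book 2 (The Iron Gate): author_id=2 -> matches Nelson
  - book 3 (Broken Clocks): author_id=2 -> matches Nelson
  - book 4 (The Long Road): author_id=NULL, no match -> dropped
  - book 5 (Midnight Sun): author_id=2 -> matches Nelson
  - book 6 (The Blue Door): author_id=3 -> matches Lewis
  - book 7 (Quiet Streets): author_id=1 -> matches Clark
So 1 of 7 rows is dropped.

SQL:
SELECT a.title, b.name AS author
FROM books a
INNER JOIN authors b ON a.author_id = b.id

Result:
title         | author
--------------+-------
Hollow Hills  | Davis 
The Iron Gate | Nelson
Broken Clocks | Nelson
Midnight Sun  | Nelson
The Blue Door | Lewis 
Quiet Streets | Clark 


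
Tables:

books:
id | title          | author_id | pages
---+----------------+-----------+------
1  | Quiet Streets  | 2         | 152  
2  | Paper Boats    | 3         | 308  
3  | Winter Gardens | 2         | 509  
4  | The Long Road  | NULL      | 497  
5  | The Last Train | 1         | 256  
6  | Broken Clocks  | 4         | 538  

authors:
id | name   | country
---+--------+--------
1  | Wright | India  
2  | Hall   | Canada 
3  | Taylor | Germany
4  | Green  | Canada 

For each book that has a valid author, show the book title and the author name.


INNER JOIN keeps only books rows whose author_id matches an id in authors. Walk through each book:
  - book 1 (Quiet Streets): author_id=2 -> matches Hall
  - book 2 (Paper Boats): author_id=3 -> matches Taylor
  - book 3 (Winter Gardens): author_id=2 -> matches Hall
  - book 4 (The Long Road): author_id=NULL, no match -> dropped
  - book 5 (The Last Train): author_id=1 -> matches Wright
  - book 6 (Broken Clocks): author_id=4 -> matches Green
So 1 of 6 rows is dropped.

SQL:
SELECT a.title, b.name AS author
FROM books a
INNER JOIN authors b ON a.author_id = b.id

Result:
title          | author
---------------+-------
Quiet Streets  | Hall  
Paper Boats    | Taylor
Winter Gardens | Hall  
The Last Train | Wright
Broken Clocks  | Green 
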